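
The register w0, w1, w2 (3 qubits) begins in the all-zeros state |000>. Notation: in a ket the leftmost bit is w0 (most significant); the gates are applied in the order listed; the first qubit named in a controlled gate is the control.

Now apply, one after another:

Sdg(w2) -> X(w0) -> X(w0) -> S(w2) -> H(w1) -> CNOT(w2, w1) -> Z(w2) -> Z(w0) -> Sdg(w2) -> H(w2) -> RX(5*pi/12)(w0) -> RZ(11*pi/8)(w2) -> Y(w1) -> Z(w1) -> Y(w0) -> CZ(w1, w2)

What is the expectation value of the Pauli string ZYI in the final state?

In the final state, ZYI has expectation 0.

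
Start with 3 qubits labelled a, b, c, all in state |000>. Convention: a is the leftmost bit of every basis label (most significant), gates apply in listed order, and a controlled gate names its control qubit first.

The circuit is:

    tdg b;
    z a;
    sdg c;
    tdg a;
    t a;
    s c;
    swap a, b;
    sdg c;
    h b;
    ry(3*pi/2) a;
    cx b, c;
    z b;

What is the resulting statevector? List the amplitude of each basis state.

After the circuit, the state carries amplitude -1/2 on |000>, 0 on |001>, 0 on |010>, 1/2 on |011>, 1/2 on |100>, 0 on |101>, 0 on |110>, -1/2 on |111>.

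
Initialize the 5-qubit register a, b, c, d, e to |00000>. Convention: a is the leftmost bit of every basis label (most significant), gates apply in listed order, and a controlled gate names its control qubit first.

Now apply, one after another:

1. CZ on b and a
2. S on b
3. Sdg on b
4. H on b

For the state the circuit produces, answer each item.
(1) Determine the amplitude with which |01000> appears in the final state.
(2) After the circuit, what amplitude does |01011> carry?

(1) |01000> carries amplitude sqrt(2)/2 in the final state. Key observation: gates 2-3 undo each other exactly, leaving only the rest of the circuit to track.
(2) The amplitude on |01011> is 0.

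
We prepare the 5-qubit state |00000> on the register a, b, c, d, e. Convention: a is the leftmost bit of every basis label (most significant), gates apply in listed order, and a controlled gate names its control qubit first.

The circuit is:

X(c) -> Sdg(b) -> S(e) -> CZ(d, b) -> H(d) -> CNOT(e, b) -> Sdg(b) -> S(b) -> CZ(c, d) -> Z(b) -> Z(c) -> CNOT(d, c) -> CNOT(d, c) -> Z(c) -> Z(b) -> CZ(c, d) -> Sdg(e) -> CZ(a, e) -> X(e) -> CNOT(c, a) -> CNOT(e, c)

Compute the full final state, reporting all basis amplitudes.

After the circuit, the state carries amplitude sqrt(2)/2 on |10001>, sqrt(2)/2 on |10011>, and 0 on every other basis state.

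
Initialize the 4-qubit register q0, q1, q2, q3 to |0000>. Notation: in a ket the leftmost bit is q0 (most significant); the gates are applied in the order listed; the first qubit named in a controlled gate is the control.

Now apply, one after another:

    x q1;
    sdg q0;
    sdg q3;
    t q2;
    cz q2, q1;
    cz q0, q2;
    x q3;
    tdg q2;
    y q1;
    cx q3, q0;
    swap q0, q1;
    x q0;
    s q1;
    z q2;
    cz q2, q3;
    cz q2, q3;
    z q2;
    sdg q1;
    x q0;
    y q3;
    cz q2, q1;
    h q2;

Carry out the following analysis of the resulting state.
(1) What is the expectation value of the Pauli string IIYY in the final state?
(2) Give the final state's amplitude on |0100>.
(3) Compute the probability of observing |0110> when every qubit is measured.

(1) In the final state, IIYY has expectation 0.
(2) |0100> carries amplitude -sqrt(2)/2 in the final state.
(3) Outcome |0110> occurs with probability 1/2.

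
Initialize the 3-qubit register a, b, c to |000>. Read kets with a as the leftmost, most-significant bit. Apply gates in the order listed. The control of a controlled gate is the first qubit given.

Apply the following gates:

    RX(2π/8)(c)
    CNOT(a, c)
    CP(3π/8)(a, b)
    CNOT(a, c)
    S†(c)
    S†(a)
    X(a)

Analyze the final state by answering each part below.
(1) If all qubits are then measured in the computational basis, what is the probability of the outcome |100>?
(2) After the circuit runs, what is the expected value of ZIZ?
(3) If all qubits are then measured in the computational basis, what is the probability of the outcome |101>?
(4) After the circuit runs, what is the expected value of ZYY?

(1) Outcome |100> occurs with probability sqrt(2)/4 + 1/2.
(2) The expectation value of ZIZ is -sqrt(2)/2.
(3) A full measurement returns |101> with probability 1/2 - sqrt(2)/4.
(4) The observable ZYY averages to 0.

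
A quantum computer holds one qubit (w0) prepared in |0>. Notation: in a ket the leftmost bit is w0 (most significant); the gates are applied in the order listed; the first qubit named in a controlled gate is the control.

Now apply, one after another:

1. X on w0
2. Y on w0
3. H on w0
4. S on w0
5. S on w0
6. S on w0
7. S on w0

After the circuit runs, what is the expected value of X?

The observable X averages to 1. Key observation: steps 4-7 multiply out to the identity, so the circuit reduces to the remaining gates.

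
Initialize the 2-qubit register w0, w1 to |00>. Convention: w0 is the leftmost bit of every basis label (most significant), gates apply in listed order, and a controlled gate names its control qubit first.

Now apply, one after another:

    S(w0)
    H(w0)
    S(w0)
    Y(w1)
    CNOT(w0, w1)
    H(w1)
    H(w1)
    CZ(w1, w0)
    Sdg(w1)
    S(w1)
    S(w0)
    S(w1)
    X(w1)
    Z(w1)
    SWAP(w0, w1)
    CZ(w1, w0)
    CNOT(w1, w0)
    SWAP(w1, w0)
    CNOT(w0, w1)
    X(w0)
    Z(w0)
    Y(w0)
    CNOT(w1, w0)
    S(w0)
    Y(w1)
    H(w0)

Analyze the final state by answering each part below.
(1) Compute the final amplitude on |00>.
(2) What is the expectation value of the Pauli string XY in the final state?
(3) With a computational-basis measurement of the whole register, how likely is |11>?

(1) |00> carries amplitude -I/2 in the final state. Key observation: the block from step 6 through step 7 cancels to the identity and can be dropped.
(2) The expectation value of XY is 1.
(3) The probability of measuring |11> is 1/4.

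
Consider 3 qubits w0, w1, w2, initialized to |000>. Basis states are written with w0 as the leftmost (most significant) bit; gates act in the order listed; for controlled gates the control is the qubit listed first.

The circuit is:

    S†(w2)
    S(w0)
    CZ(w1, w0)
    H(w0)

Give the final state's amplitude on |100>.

|100> carries amplitude sqrt(2)/2 in the final state.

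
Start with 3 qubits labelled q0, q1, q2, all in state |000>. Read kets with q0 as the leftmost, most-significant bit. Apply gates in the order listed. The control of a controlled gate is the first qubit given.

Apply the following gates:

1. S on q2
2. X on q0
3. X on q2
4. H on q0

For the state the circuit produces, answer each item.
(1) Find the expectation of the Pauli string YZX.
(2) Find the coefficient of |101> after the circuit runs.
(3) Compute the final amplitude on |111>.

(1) The expectation value of YZX is 0.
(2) |101> carries amplitude -sqrt(2)/2 in the final state.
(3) The final state's coefficient on |111> equals 0.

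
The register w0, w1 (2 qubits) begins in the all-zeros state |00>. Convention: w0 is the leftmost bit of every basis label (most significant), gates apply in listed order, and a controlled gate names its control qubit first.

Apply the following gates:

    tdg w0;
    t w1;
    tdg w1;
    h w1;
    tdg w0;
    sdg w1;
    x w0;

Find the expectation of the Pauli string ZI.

In the final state, ZI has expectation -1.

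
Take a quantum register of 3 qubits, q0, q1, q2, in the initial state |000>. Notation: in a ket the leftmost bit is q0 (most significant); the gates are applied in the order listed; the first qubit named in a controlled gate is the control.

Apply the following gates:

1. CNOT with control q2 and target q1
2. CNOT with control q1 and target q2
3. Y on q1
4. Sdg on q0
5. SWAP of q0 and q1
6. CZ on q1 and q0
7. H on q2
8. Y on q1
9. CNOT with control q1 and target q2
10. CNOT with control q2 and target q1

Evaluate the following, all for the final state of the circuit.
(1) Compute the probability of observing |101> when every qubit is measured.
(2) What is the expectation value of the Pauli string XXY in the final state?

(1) Outcome |101> occurs with probability 1/2.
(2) The expectation value of XXY is 0.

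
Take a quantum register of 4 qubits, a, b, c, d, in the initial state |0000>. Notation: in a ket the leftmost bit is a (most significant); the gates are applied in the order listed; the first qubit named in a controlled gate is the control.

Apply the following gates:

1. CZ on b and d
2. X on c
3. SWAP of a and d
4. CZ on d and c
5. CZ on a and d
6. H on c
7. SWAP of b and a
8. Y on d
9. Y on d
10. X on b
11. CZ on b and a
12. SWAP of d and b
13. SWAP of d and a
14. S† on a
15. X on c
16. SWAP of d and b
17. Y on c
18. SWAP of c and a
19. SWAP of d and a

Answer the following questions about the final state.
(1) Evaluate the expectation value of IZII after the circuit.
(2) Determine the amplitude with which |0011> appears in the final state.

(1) The observable IZII averages to 1.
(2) The amplitude on |0011> is -sqrt(2)/2.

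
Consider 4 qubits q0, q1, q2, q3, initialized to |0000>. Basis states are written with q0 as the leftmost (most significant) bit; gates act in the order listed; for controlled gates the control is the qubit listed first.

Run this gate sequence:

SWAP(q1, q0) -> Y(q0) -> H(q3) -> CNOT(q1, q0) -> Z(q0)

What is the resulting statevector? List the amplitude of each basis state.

After the circuit, the state carries amplitude -sqrt(2)*I/2 on |1000>, -sqrt(2)*I/2 on |1001>, and 0 on every other basis state.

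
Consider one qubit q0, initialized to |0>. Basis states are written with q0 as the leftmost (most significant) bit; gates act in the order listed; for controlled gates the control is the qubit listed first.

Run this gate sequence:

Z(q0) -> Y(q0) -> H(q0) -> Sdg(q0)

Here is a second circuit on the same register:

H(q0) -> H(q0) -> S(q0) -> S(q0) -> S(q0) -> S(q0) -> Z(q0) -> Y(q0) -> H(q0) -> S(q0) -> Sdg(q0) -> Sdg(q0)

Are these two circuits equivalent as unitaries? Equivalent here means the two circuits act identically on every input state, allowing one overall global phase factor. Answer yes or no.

Yes, they are equivalent — the unitaries differ by at most a global phase.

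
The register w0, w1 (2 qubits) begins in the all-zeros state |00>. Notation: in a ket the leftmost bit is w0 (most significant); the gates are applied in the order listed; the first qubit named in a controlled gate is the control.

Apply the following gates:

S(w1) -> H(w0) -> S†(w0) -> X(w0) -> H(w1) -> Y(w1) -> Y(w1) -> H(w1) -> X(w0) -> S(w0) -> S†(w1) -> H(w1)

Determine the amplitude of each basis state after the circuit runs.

The final amplitudes are 1/2 on |00>, 1/2 on |01>, 1/2 on |10>, 1/2 on |11>.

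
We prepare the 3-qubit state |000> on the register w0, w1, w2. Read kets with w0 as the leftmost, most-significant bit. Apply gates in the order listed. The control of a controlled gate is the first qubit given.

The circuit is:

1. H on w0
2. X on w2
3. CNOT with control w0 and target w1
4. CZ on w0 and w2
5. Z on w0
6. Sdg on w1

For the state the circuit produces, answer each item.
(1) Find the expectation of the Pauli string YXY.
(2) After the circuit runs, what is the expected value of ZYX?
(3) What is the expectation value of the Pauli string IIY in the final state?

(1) The expectation value of YXY is 0.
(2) The observable ZYX averages to 0.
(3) In the final state, IIY has expectation 0.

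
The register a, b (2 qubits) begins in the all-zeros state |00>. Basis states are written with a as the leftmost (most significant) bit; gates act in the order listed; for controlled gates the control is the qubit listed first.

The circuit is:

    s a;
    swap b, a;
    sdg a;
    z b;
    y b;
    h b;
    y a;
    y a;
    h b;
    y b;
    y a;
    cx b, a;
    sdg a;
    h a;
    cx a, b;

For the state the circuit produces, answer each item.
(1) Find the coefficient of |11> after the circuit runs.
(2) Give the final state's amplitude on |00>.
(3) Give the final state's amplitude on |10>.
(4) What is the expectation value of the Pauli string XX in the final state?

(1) |11> carries amplitude -sqrt(2)/2 in the final state. Key observation: steps 5-10 multiply out to the identity, so the circuit reduces to the remaining gates.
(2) The final state's coefficient on |00> equals sqrt(2)/2.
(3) |10> carries amplitude 0 in the final state.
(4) The observable XX averages to -1.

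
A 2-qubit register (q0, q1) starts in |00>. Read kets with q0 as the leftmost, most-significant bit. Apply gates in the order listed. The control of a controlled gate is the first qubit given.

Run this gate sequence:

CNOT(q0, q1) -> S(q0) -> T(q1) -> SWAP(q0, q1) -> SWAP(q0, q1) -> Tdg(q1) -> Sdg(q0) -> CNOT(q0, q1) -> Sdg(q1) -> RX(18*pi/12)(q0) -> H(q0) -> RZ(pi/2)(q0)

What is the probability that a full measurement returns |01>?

A full measurement returns |01> with probability 0. Key observation: the block from step 1 through step 8 cancels to the identity and can be dropped.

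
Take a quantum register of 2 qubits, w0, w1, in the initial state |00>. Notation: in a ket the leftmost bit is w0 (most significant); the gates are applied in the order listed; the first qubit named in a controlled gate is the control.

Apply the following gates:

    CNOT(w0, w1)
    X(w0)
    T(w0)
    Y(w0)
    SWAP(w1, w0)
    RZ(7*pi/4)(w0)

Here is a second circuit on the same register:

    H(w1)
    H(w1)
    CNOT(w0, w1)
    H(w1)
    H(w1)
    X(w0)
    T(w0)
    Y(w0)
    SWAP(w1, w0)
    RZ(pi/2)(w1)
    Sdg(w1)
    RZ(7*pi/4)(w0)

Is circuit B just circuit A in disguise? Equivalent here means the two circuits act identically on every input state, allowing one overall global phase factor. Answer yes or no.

Yes — the two circuits implement the same unitary up to a global phase.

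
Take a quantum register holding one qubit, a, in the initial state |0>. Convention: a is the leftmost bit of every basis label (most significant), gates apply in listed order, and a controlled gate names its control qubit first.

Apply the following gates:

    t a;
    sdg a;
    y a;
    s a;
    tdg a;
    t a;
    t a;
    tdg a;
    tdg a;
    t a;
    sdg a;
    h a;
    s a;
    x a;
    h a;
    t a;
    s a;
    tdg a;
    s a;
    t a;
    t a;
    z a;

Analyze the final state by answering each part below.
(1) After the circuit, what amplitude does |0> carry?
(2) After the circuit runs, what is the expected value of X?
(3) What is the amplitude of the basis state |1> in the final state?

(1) The amplitude on |0> is 1/2 + I/2. Key observation: steps 4-11 multiply out to the identity, so the circuit reduces to the remaining gates.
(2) The observable X averages to 1.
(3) |1> carries amplitude 1/2 + I/2 in the final state.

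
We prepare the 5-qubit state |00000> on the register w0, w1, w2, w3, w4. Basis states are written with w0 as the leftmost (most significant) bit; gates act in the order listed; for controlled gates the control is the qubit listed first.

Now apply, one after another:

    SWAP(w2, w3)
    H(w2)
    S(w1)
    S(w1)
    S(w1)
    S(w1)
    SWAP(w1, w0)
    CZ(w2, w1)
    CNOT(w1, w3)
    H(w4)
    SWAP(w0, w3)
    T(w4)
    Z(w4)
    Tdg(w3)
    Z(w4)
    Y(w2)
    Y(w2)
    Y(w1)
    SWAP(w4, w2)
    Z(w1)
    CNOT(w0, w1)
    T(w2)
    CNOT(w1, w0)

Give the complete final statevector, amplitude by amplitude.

The final amplitudes are -I/2 on |11000>, -I/2 on |11001>, 1/2 on |11100>, 1/2 on |11101>, and 0 on every other basis state. Key observation: steps 3-6 multiply out to the identity, so the circuit reduces to the remaining gates.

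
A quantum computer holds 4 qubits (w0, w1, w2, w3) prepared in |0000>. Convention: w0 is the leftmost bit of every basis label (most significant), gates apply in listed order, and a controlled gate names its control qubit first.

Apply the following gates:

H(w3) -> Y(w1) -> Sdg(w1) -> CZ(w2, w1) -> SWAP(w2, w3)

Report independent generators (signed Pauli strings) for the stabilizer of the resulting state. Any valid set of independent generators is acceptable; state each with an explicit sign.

The stabilizer group can be generated by +IIXI, +ZIII, -IZII, +IIIZ, among other valid generating sets.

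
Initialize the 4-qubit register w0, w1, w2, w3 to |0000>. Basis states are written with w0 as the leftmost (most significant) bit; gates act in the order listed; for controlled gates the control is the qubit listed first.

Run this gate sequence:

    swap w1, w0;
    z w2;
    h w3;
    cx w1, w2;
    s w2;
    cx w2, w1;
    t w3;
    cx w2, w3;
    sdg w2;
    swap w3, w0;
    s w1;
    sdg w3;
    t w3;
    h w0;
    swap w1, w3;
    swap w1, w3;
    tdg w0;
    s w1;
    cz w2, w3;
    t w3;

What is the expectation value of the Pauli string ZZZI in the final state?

In the final state, ZZZI has expectation sqrt(2)/2. Key observation: the block from step 15 through step 16 cancels to the identity and can be dropped.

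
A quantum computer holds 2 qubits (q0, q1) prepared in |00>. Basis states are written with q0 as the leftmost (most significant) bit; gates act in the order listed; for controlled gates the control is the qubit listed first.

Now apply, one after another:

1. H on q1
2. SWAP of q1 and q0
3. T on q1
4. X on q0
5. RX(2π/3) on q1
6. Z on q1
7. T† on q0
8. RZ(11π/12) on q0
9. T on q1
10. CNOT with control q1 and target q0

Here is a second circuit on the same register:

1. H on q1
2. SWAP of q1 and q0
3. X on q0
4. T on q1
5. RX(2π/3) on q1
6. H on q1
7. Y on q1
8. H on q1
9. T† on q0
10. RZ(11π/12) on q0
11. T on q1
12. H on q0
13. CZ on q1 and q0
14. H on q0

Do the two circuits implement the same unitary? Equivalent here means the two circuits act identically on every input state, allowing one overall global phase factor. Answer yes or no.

No: there is an input state on which the two circuits produce genuinely different outputs (not merely differing by a phase).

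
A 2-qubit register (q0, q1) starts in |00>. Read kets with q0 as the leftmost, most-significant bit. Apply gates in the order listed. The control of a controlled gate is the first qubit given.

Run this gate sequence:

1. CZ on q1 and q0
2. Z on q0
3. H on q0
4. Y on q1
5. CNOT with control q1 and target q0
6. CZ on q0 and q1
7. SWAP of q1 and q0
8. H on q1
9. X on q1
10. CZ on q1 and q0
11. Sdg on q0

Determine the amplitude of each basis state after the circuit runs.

The resulting statevector has amplitude 1 on |10>, and 0 on every other basis state.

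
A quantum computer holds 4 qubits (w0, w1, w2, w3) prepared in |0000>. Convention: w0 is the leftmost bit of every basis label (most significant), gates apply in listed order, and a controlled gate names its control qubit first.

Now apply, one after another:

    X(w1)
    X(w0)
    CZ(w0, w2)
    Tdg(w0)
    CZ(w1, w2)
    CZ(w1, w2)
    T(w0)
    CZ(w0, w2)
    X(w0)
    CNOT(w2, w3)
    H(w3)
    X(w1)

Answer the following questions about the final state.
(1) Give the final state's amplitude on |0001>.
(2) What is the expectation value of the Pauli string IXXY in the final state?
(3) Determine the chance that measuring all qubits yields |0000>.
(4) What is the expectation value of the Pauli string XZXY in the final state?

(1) |0001> carries amplitude sqrt(2)/2 in the final state. Key observation: the block from step 2 through step 9 cancels to the identity and can be dropped.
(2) In the final state, IXXY has expectation 0.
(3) The probability of measuring |0000> is 1/2.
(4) In the final state, XZXY has expectation 0.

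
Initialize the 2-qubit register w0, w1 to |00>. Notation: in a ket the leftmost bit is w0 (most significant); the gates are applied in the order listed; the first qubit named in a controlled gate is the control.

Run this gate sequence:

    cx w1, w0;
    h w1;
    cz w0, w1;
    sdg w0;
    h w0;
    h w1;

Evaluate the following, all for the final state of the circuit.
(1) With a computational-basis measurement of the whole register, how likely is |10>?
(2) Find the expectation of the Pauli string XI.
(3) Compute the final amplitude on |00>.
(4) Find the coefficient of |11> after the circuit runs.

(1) A full measurement returns |10> with probability 1/2.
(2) The expectation value of XI is 1.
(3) |00> carries amplitude sqrt(2)/2 in the final state.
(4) The final state's coefficient on |11> equals 0.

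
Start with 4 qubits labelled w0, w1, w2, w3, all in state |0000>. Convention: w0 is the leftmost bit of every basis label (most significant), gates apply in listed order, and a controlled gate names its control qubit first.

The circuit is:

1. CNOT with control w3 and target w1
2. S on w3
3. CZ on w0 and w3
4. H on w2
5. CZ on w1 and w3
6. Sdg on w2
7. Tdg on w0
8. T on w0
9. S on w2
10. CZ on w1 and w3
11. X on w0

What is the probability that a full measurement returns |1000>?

A full measurement returns |1000> with probability 1/2. Key observation: gates 6-9 undo each other exactly, leaving only the rest of the circuit to track.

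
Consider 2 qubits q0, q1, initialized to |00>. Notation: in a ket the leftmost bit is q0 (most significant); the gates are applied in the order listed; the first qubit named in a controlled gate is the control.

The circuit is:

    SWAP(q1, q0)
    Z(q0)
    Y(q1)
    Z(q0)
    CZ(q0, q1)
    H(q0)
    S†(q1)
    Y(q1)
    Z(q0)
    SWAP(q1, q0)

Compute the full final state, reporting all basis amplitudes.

The final amplitudes are -sqrt(2)*I/2 on |00>, sqrt(2)*I/2 on |01>, 0 on |10>, 0 on |11>.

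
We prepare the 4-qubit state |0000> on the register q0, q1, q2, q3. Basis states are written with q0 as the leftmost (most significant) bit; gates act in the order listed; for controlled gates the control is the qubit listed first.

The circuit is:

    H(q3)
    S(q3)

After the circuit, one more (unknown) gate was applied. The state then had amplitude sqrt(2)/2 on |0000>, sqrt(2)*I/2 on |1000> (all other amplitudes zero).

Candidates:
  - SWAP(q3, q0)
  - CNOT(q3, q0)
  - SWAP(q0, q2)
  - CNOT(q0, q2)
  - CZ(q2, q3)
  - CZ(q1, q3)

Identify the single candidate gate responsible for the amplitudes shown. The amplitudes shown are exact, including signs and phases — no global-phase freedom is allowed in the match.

The applied gate was SWAP(q3, q0).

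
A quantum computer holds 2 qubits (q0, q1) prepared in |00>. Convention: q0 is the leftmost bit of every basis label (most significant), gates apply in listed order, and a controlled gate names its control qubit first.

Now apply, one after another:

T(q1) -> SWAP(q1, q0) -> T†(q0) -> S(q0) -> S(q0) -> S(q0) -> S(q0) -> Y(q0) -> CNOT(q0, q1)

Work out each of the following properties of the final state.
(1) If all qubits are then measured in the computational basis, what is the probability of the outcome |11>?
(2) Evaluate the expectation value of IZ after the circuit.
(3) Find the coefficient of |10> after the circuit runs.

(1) A full measurement returns |11> with probability 1. Key observation: the block from step 4 through step 7 cancels to the identity and can be dropped.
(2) The observable IZ averages to -1.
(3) |10> carries amplitude 0 in the final state.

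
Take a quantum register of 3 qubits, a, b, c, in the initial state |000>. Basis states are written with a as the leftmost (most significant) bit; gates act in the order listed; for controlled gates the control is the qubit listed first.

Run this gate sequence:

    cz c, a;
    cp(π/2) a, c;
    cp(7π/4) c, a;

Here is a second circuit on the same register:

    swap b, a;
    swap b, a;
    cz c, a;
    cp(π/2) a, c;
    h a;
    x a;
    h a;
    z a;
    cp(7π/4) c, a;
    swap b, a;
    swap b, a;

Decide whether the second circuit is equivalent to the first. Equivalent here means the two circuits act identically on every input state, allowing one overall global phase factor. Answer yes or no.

Yes — the two circuits implement the same unitary up to a global phase.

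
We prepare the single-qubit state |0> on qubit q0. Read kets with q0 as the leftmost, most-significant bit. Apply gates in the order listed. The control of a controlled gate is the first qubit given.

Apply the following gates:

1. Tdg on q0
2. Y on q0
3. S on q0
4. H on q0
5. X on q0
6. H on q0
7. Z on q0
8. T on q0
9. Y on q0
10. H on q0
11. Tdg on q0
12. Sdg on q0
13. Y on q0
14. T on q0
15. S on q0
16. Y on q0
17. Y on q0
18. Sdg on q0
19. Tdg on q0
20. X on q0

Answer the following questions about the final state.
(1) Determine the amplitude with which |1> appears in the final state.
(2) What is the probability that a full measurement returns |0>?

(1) The final state's coefficient on |1> equals -sqrt(2)*I/2.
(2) The probability of measuring |0> is 1/2.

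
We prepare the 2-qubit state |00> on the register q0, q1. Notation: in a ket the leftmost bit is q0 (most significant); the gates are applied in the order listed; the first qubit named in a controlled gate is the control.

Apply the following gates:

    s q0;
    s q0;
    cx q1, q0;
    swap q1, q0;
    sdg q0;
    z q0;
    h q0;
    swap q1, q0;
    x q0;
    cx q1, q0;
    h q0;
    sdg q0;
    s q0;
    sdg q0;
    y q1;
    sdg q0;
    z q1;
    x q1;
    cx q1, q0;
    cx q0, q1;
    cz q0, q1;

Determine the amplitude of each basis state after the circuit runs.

The final amplitudes are -I/2 on |00>, I/2 on |01>, -I/2 on |10>, I/2 on |11>.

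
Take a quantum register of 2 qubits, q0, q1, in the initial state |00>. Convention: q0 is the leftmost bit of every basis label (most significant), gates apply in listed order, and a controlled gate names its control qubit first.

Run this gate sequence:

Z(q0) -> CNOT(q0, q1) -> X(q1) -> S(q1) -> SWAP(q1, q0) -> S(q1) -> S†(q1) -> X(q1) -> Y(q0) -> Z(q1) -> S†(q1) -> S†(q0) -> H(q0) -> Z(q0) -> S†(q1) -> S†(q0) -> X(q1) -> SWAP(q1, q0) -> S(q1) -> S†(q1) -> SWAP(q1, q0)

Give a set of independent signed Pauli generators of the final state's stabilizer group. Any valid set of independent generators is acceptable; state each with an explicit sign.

The stabilizer group can be generated by +YI, +IZ, among other valid generating sets.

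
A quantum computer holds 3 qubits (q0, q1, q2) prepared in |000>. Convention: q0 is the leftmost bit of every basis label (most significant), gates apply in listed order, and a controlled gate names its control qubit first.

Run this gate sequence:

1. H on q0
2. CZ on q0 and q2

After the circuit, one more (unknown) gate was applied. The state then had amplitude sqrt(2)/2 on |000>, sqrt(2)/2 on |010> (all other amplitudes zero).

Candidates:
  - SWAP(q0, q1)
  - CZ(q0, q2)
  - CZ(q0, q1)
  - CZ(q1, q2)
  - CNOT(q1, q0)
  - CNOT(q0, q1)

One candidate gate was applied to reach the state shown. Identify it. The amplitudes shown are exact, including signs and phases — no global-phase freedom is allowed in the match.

The unique candidate consistent with the amplitudes is SWAP(q0, q1).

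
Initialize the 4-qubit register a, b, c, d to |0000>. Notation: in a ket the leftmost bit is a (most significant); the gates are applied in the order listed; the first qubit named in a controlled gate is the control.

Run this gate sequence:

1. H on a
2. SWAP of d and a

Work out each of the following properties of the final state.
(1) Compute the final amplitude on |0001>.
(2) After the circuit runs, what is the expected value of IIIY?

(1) The final state's coefficient on |0001> equals sqrt(2)/2.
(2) The observable IIIY averages to 0.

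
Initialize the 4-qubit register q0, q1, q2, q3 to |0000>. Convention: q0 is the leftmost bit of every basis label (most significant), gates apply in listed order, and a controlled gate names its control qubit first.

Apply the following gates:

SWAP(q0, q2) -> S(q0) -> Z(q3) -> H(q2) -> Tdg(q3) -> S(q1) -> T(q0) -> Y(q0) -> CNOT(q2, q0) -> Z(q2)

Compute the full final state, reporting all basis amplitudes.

The resulting statevector has amplitude -sqrt(2)*I/2 on |0010>, sqrt(2)*I/2 on |1000>, and 0 on every other basis state.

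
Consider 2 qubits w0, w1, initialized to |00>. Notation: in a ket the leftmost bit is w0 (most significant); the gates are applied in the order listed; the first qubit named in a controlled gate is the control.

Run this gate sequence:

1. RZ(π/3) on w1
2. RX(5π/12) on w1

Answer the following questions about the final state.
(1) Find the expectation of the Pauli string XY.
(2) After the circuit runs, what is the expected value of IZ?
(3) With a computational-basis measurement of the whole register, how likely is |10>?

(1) In the final state, XY has expectation 0.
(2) The expectation value of IZ is -sqrt(2)/4 + sqrt(6)/4.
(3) Outcome |10> occurs with probability 0.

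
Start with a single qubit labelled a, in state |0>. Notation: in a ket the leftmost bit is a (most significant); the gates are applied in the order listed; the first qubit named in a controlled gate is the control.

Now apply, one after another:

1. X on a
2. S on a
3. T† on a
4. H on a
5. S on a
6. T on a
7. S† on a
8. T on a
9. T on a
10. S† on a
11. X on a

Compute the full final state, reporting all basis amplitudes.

The resulting statevector has amplitude -sqrt(2)*I/2 on |0>, sqrt(2)*exp(I*pi/4)/2 on |1>.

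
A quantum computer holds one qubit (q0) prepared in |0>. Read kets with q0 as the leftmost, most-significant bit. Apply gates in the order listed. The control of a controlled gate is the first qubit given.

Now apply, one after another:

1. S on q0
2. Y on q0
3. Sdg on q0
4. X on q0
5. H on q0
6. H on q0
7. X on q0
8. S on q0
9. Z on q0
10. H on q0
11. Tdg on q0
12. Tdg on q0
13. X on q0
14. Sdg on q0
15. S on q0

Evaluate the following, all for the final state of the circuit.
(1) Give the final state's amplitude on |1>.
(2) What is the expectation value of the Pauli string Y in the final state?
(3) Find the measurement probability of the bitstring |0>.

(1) The final state's coefficient on |1> equals -sqrt(2)*I/2.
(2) The observable Y averages to -1.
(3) Outcome |0> occurs with probability 1/2.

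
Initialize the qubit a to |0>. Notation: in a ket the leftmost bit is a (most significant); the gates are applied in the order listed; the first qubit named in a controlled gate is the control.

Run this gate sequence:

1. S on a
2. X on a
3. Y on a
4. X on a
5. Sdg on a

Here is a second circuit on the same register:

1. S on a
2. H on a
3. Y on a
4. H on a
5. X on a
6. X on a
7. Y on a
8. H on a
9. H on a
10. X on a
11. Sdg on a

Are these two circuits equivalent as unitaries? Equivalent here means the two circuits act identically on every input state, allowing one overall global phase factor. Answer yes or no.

No — the two circuits implement different unitaries, even allowing a global phase.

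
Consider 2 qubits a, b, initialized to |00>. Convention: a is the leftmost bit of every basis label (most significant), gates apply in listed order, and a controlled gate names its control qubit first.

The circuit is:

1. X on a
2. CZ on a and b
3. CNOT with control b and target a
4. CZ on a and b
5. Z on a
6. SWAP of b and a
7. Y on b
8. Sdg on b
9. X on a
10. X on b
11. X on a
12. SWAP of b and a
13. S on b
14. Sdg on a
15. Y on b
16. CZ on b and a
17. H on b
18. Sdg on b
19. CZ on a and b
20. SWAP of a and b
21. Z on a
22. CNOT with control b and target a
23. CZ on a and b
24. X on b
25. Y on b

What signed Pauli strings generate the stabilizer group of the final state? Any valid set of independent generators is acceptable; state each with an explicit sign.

The final state is stabilized by the group generated by +YI, -IZ; other independent generating sets are equally valid.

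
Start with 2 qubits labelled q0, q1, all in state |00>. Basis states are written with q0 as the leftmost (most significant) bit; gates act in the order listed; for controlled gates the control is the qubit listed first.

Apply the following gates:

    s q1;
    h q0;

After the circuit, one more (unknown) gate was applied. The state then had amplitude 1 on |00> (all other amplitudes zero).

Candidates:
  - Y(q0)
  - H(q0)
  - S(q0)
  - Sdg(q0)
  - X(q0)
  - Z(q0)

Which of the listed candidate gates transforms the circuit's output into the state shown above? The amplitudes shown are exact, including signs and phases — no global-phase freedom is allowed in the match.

It was H(q0) that produced the state shown.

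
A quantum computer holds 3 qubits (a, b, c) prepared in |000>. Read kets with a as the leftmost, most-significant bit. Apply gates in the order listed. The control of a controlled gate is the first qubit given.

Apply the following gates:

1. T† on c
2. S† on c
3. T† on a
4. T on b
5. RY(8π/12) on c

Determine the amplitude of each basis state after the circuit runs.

The final amplitudes are 1/2 on |000>, sqrt(3)/2 on |001>, and 0 on every other basis state.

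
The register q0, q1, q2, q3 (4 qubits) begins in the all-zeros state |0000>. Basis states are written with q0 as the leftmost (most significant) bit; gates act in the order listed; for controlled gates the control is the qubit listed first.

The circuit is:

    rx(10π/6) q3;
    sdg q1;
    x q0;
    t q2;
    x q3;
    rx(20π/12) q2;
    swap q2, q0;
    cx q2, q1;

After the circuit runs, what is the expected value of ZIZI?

The expectation value of ZIZI is -1/2.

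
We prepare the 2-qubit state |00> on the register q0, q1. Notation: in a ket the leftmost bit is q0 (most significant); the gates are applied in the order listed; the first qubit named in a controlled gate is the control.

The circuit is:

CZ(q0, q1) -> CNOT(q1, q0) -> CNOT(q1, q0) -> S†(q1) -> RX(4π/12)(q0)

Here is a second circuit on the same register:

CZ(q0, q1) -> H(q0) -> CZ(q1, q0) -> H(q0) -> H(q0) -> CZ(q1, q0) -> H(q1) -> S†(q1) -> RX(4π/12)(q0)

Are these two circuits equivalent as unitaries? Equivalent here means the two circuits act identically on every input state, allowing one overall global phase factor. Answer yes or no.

No, they are not equivalent — no single phase factor reconciles the two unitaries.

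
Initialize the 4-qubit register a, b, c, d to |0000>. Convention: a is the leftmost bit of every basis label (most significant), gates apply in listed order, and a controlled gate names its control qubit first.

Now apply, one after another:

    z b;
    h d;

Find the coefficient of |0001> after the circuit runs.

The amplitude on |0001> is sqrt(2)/2.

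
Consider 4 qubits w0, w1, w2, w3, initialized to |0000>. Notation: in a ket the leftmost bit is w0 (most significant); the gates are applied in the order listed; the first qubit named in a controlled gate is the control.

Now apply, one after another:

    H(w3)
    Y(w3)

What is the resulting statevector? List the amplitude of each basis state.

The resulting statevector has amplitude -sqrt(2)*I/2 on |0000>, sqrt(2)*I/2 on |0001>, and 0 on every other basis state.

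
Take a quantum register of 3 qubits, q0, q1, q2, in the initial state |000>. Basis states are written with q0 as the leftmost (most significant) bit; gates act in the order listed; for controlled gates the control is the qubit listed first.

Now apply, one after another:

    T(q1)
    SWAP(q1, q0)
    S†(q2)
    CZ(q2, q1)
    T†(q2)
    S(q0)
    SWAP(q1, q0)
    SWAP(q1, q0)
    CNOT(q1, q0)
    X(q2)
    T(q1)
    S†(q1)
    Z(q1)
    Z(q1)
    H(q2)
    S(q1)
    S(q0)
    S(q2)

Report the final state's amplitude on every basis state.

The final amplitudes are sqrt(2)/2 on |000>, -sqrt(2)*I/2 on |001>, and 0 on every other basis state. Key observation: steps 7-8 multiply out to the identity, so the circuit reduces to the remaining gates.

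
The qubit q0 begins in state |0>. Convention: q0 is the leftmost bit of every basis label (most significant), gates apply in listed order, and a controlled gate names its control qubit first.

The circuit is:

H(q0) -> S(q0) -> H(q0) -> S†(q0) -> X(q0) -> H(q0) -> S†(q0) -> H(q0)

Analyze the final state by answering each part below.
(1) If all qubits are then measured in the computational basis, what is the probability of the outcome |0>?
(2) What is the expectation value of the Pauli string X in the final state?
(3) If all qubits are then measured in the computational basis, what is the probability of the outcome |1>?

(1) A full measurement returns |0> with probability 1/2.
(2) The expectation value of X is -1.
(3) Outcome |1> occurs with probability 1/2.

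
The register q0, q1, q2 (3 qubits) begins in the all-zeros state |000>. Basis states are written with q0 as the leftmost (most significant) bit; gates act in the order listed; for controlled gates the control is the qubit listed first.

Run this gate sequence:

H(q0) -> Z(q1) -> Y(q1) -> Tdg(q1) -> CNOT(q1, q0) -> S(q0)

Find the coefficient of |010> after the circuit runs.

|010> carries amplitude sqrt(2)*exp(I*pi/4)/2 in the final state.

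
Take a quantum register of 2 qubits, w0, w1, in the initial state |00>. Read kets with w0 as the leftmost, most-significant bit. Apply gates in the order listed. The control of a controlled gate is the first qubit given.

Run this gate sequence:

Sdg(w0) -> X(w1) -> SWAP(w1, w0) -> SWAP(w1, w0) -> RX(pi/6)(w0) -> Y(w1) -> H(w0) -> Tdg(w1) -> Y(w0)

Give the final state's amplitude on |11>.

The final state's coefficient on |11> equals 0. Key observation: the block from step 3 through step 4 cancels to the identity and can be dropped.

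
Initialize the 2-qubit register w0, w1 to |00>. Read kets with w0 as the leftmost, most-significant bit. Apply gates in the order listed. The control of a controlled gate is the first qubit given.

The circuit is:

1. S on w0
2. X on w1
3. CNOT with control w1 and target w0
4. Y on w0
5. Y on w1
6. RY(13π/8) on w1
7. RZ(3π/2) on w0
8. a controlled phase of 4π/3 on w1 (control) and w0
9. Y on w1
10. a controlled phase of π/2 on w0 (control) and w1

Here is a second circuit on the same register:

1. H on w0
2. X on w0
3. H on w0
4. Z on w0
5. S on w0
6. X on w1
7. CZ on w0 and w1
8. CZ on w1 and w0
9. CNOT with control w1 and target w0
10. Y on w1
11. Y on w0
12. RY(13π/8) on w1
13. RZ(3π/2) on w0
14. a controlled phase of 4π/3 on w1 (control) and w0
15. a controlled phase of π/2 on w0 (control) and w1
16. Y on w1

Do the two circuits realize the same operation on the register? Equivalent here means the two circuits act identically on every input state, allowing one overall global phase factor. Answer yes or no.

No: there is an input state on which the two circuits produce genuinely different outputs (not merely differing by a phase).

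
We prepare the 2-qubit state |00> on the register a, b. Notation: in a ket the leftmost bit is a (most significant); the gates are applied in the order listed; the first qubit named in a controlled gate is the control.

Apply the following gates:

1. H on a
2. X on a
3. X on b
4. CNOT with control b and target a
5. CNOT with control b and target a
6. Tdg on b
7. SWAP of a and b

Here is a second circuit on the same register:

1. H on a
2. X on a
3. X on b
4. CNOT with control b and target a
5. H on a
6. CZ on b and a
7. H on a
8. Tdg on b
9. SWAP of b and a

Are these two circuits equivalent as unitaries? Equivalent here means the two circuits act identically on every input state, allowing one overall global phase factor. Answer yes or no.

Yes — the two circuits implement the same unitary up to a global phase.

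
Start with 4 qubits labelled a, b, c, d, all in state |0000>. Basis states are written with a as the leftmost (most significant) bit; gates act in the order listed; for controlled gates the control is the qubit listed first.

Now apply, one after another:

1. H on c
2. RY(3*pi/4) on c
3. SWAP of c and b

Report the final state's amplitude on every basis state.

The resulting statevector has amplitude sqrt(2)*(-sqrt(sqrt(2) + 2) + sqrt(2 - sqrt(2)))/4 on |0000>, sqrt(2)*(sqrt(2 - sqrt(2)) + sqrt(sqrt(2) + 2))/4 on |0100>, and 0 on every other basis state.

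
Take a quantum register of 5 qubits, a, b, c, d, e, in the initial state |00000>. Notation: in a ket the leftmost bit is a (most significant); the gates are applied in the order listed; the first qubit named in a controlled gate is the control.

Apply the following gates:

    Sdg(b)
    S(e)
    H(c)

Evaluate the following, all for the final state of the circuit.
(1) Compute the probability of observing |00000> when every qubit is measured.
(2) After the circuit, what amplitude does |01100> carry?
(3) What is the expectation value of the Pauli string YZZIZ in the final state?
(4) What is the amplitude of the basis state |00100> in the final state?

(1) The probability of measuring |00000> is 1/2.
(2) The final state's coefficient on |01100> equals 0.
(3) The expectation value of YZZIZ is 0.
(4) The final state's coefficient on |00100> equals sqrt(2)/2.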